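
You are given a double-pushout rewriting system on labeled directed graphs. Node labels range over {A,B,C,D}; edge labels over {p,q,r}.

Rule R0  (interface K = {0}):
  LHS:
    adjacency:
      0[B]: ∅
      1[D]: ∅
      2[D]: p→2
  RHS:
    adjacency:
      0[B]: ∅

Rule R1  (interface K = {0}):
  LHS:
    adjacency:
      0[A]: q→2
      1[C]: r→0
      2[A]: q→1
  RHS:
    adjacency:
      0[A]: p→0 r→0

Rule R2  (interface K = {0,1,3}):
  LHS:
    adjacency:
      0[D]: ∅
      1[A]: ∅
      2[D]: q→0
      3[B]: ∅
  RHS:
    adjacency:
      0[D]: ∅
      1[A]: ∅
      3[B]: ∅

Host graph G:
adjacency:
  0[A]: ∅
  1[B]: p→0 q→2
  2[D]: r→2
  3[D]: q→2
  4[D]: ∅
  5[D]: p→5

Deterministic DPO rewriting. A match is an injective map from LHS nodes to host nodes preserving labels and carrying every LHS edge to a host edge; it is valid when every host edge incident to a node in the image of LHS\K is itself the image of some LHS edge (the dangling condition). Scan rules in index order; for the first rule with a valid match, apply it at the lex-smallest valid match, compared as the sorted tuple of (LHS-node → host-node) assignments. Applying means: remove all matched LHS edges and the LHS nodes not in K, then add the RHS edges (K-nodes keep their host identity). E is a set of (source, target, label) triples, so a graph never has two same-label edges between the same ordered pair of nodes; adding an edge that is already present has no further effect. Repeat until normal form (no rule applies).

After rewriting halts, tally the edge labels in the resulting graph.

start.  V:6 E:5  edges: 1-p->0 1-q->2 2-r->2 3-q->2 5-p->5
1. fire R0 via {0↦1, 1↦4, 2↦5}  →  V:4 E:4  edges: 1-p->0 1-q->2 2-r->2 3-q->2
2. fire R2 via {0↦2, 1↦0, 2↦3, 3↦1}  →  V:3 E:3  edges: 1-p->0 1-q->2 2-r->2
halt: no rule applies after step 2
NF edges: [(1, 0, 'p'), (1, 2, 'q'), (2, 2, 'r')]

Answer: p:1 q:1 r:1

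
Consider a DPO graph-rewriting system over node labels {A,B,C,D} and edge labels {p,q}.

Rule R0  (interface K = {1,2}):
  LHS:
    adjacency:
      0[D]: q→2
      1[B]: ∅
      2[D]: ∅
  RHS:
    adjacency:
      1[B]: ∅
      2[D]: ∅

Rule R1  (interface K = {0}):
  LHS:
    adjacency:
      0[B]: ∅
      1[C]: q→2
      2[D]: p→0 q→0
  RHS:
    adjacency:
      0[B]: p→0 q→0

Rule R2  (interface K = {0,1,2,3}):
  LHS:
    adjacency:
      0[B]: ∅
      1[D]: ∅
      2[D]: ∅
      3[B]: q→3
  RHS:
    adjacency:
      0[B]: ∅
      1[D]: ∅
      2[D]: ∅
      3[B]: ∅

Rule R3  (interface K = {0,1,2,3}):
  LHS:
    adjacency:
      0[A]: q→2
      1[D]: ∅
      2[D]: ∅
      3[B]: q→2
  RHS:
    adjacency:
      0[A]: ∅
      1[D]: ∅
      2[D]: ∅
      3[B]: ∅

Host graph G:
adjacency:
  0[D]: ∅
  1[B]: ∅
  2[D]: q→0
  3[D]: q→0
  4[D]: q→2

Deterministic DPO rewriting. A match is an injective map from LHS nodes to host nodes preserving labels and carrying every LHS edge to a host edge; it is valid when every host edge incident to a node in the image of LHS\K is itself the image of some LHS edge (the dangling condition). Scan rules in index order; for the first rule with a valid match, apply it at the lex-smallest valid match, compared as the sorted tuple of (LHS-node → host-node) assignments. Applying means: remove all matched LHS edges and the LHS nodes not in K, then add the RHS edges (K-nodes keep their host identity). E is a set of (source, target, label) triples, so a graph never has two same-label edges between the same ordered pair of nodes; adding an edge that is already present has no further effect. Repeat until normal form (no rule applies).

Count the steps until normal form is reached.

start.  V:5 E:3  edges: 2-q->0 3-q->0 4-q->2
1. fire R0 via {0↦3, 1↦1, 2↦0}  →  V:4 E:2  edges: 2-q->0 4-q->2
2. fire R0 via {0↦4, 1↦1, 2↦2}  →  V:3 E:1  edges: 2-q->0
3. fire R0 via {0↦2, 1↦1, 2↦0}  →  V:2 E:0  edges: ∅
final graph: no rule applies after step 3

Answer: 3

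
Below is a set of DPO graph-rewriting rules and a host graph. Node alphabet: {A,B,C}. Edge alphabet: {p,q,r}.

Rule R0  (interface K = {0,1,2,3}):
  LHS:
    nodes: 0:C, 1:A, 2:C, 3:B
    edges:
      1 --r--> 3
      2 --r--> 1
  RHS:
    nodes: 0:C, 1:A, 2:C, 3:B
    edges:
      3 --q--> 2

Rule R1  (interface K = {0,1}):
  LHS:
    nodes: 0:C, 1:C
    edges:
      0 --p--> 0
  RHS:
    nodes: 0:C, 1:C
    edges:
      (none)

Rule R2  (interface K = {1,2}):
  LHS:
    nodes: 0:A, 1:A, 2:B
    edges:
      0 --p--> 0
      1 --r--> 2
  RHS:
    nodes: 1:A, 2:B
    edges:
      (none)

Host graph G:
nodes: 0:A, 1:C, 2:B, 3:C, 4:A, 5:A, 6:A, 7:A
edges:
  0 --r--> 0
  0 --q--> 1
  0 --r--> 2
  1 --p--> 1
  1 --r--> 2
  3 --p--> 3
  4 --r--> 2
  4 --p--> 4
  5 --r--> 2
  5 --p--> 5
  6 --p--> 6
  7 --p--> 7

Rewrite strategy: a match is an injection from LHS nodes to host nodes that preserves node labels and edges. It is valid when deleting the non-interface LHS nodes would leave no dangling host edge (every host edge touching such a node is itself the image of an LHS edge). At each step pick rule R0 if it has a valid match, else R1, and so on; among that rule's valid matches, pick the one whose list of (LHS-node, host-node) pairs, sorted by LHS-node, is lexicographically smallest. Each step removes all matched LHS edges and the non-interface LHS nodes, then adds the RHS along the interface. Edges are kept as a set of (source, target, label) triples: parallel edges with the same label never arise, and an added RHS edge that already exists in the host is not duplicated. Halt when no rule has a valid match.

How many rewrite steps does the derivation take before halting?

[0] host  ⇒  8 nodes, 12 edges  {0-r->0 0-q->1 0-r->2 1-p->1 1-r->2 3-p->3 4-r->2 4-p->4 5-r->2 5-p->5 6-p->6 7-p->7}
[1] R1 @ {0↦1, 1↦3}  ⇒  8 nodes, 11 edges  {0-r->0 0-q->1 0-r->2 1-r->2 3-p->3 4-r->2 4-p->4 5-r->2 5-p->5 6-p->6 7-p->7}
[2] R1 @ {0↦3, 1↦1}  ⇒  8 nodes, 10 edges  {0-r->0 0-q->1 0-r->2 1-r->2 4-r->2 4-p->4 5-r->2 5-p->5 6-p->6 7-p->7}
[3] R2 @ {0↦6, 1↦0, 2↦2}  ⇒  7 nodes, 8 edges  {0-r->0 0-q->1 1-r->2 4-r->2 4-p->4 5-r->2 5-p->5 7-p->7}
[4] R2 @ {0↦7, 1↦4, 2↦2}  ⇒  6 nodes, 6 edges  {0-r->0 0-q->1 1-r->2 4-p->4 5-r->2 5-p->5}
[5] R2 @ {0↦4, 1↦5, 2↦2}  ⇒  5 nodes, 4 edges  {0-r->0 0-q->1 1-r->2 5-p->5}
normal form: no rule applies after step 5

Answer: 5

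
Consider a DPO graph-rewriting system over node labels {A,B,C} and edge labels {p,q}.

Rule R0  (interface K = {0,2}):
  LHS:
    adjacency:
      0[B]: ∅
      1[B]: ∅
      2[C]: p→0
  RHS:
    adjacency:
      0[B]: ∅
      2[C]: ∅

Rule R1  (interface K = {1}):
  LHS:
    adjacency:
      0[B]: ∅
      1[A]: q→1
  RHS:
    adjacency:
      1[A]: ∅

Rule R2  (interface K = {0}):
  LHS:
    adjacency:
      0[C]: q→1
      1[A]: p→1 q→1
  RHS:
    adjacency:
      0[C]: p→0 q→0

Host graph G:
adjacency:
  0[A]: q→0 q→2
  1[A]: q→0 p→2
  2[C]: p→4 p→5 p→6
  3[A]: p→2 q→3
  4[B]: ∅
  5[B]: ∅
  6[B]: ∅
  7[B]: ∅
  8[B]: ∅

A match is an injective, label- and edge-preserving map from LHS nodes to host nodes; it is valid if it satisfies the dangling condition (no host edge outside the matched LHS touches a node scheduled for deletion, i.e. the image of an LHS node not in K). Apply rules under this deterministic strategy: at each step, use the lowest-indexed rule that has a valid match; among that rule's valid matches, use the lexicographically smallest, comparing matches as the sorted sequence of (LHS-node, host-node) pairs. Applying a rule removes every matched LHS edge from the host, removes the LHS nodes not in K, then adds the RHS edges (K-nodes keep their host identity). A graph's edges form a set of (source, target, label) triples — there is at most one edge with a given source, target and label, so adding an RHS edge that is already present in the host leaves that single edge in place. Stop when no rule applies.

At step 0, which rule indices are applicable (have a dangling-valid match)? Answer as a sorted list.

Answer: [R0,R1]

Derivation:
R0: 6 valid matches — {0↦4, 1↦7, 2↦2}, {0↦4, 1↦8, 2↦2}, {0↦5, 1↦7, 2↦2} (+3 more)
R1: 4 valid matches — {0↦7, 1↦0}, {0↦7, 1↦3}, {0↦8, 1↦0} (+1 more)
R2: no valid match — LHS pattern not found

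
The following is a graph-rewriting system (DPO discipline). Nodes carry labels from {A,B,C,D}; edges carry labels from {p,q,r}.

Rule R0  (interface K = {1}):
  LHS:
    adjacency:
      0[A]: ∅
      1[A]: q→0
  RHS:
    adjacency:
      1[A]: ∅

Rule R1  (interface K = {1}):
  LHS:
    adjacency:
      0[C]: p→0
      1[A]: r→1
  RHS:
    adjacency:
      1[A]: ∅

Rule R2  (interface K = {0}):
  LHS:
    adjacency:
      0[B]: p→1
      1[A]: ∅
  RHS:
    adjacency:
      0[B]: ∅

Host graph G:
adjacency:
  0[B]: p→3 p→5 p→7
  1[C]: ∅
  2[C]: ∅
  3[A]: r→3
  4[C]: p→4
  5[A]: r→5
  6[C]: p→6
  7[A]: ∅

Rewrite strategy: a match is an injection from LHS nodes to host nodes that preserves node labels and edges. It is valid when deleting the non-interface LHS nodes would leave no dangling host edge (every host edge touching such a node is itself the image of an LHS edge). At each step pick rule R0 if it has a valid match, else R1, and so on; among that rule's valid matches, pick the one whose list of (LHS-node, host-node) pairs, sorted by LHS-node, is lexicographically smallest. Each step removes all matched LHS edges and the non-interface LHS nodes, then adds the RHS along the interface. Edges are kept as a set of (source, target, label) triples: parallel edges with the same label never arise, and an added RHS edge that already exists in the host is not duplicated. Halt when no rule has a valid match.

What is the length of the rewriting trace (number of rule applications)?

Answer: 5

Rewrite trace:
start.  V:8 E:7  edges: 0-p->3 0-p->5 0-p->7 3-r->3 4-p->4 5-r->5 6-p->6
1. fire R1 via {0↦4, 1↦3}  →  V:7 E:5  edges: 0-p->3 0-p->5 0-p->7 5-r->5 6-p->6
2. fire R1 via {0↦6, 1↦5}  →  V:6 E:3  edges: 0-p->3 0-p->5 0-p->7
3. fire R2 via {0↦0, 1↦3}  →  V:5 E:2  edges: 0-p->5 0-p->7
4. fire R2 via {0↦0, 1↦5}  →  V:4 E:1  edges: 0-p->7
5. fire R2 via {0↦0, 1↦7}  →  V:3 E:0  edges: ∅
halt: no rule applies after step 5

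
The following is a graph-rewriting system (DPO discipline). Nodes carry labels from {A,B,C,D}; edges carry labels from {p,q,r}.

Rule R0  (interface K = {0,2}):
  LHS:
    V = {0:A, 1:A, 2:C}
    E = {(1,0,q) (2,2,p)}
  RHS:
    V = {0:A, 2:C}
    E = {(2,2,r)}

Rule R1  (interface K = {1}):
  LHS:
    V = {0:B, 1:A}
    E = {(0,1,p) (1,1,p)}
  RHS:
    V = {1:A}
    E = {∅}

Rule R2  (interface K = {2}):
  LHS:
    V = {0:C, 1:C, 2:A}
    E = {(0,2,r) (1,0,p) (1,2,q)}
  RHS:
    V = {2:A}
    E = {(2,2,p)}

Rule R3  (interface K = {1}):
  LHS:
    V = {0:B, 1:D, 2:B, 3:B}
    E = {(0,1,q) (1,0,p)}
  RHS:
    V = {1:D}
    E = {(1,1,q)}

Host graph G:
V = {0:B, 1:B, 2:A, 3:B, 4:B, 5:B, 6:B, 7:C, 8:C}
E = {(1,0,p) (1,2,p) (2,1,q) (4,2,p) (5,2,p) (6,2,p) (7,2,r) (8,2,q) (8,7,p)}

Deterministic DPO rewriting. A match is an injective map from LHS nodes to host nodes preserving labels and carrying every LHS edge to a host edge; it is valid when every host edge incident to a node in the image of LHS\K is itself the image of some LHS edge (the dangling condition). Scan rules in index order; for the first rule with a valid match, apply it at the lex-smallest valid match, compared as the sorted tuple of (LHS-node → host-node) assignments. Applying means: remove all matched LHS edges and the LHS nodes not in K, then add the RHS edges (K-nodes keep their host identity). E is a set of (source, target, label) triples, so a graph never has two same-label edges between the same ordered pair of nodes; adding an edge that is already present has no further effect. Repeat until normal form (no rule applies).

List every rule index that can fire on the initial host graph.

Answer: [R2]

Rewrite trace:
R0: no valid match — LHS pattern not found
R1: no valid match — LHS pattern not found
R2: 1 valid match — {0↦7, 1↦8, 2↦2}
R3: no valid match — LHS pattern not found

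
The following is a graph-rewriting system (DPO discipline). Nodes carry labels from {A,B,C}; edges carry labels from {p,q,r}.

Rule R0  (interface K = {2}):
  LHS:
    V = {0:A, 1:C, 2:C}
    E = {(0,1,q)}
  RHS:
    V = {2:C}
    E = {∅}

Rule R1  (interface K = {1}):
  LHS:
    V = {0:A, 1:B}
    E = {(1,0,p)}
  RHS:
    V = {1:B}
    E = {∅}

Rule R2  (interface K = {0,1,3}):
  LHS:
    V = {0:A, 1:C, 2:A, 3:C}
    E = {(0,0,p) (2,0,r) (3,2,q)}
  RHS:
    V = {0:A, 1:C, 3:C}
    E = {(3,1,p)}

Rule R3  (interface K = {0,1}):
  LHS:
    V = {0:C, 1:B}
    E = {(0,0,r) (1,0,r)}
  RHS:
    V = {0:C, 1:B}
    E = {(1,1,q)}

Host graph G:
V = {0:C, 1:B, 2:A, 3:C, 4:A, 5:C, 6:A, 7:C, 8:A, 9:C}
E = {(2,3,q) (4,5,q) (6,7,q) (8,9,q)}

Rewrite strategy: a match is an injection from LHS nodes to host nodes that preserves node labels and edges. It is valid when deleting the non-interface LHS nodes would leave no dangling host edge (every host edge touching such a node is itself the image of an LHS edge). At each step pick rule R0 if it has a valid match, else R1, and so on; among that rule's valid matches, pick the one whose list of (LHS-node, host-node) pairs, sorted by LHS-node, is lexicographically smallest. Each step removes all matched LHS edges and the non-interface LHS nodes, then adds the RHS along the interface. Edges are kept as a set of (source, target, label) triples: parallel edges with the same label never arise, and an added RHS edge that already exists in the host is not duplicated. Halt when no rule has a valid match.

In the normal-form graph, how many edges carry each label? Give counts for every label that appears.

start.  V:10 E:4  edges: 2-q->3 4-q->5 6-q->7 8-q->9
1. fire R0 via {0↦2, 1↦3, 2↦0}  →  V:8 E:3  edges: 4-q->5 6-q->7 8-q->9
2. fire R0 via {0↦4, 1↦5, 2↦0}  →  V:6 E:2  edges: 6-q->7 8-q->9
3. fire R0 via {0↦6, 1↦7, 2↦0}  →  V:4 E:1  edges: 8-q->9
4. fire R0 via {0↦8, 1↦9, 2↦0}  →  V:2 E:0  edges: ∅
normal form: no rule applies after step 4
NF edges: []

Answer: (no edges)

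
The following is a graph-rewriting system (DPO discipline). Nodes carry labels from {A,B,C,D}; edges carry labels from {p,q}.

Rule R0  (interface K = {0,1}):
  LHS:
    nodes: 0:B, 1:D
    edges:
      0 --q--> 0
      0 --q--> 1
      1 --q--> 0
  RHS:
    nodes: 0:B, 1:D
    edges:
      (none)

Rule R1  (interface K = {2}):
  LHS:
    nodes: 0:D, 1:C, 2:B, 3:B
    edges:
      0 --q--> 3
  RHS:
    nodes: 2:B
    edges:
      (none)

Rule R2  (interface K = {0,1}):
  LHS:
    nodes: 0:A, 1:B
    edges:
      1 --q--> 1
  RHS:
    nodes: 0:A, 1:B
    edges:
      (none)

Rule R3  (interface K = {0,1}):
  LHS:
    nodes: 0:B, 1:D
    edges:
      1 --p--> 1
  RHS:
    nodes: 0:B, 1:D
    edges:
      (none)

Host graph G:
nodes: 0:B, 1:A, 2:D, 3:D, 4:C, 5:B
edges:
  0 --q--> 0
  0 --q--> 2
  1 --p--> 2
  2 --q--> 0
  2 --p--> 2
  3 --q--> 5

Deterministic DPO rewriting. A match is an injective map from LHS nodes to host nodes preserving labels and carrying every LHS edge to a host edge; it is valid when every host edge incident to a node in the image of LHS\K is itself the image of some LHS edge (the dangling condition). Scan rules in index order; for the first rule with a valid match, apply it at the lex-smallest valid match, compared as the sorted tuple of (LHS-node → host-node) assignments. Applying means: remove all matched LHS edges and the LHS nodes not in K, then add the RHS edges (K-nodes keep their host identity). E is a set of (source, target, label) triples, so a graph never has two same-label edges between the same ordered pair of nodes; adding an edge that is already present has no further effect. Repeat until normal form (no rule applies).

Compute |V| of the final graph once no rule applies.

Answer: 3

Derivation:
start.  V:6 E:6  edges: 0-q->0 0-q->2 1-p->2 2-q->0 2-p->2 3-q->5
1. fire R0 via {0↦0, 1↦2}  →  V:6 E:3  edges: 1-p->2 2-p->2 3-q->5
2. fire R1 via {0↦3, 1↦4, 2↦0, 3↦5}  →  V:3 E:2  edges: 1-p->2 2-p->2
3. fire R3 via {0↦0, 1↦2}  →  V:3 E:1  edges: 1-p->2
halt: no rule applies after step 3
NF nodes: {0:B, 1:A, 2:D}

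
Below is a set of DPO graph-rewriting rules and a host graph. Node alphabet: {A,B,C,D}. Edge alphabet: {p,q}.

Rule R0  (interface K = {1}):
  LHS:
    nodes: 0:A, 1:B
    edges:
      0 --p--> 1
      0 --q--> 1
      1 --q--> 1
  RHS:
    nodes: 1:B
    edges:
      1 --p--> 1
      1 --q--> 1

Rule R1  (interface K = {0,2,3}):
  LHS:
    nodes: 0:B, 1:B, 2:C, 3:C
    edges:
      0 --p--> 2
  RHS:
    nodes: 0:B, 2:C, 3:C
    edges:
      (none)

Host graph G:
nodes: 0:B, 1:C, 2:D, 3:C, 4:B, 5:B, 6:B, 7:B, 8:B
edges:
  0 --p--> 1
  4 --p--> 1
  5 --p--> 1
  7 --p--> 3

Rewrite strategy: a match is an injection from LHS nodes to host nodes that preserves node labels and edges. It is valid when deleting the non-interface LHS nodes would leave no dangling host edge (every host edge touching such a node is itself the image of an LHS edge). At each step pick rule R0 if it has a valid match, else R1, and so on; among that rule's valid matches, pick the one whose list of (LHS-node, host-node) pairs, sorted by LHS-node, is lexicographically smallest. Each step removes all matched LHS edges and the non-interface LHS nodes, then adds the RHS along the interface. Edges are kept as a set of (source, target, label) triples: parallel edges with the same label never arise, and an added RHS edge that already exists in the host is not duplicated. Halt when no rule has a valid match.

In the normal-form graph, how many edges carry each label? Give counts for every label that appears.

start.  V:9 E:4  edges: 0-p->1 4-p->1 5-p->1 7-p->3
1. fire R1 via {0↦0, 1↦6, 2↦1, 3↦3}  →  V:8 E:3  edges: 4-p->1 5-p->1 7-p->3
2. fire R1 via {0↦4, 1↦0, 2↦1, 3↦3}  →  V:7 E:2  edges: 5-p->1 7-p->3
3. fire R1 via {0↦5, 1↦4, 2↦1, 3↦3}  →  V:6 E:1  edges: 7-p->3
4. fire R1 via {0↦7, 1↦5, 2↦3, 3↦1}  →  V:5 E:0  edges: ∅
normal form: no rule applies after step 4
NF edges: []

Answer: (no edges)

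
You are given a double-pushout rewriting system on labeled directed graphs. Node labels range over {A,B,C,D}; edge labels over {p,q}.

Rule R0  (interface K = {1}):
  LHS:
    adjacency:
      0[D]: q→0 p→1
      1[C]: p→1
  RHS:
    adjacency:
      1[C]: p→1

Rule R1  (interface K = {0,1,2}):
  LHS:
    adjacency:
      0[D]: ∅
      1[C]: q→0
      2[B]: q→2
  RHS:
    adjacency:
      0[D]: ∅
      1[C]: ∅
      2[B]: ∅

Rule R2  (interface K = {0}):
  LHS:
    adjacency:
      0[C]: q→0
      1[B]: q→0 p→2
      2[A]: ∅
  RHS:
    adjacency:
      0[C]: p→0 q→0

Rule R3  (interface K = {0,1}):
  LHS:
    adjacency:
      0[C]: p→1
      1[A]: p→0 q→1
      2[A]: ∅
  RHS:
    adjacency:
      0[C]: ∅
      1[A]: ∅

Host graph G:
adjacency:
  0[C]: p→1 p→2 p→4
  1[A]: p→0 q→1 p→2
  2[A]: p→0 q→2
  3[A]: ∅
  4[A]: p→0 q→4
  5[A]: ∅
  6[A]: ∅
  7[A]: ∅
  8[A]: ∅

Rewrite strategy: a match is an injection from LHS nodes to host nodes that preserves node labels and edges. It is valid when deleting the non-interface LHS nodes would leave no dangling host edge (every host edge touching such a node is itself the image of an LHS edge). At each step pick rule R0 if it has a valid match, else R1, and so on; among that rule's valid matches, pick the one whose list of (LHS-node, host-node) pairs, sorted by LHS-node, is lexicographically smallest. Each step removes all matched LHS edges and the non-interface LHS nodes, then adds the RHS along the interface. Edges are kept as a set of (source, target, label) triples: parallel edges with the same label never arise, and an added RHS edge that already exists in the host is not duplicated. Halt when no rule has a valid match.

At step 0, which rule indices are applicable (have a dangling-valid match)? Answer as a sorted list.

R0: no valid match — LHS pattern not found
R1: no valid match — LHS pattern not found
R2: no valid match — LHS pattern not found
R3: 15 valid matches — {0↦0, 1↦1, 2↦3}, {0↦0, 1↦1, 2↦5}, {0↦0, 1↦1, 2↦6} (+12 more)

Answer: [R3]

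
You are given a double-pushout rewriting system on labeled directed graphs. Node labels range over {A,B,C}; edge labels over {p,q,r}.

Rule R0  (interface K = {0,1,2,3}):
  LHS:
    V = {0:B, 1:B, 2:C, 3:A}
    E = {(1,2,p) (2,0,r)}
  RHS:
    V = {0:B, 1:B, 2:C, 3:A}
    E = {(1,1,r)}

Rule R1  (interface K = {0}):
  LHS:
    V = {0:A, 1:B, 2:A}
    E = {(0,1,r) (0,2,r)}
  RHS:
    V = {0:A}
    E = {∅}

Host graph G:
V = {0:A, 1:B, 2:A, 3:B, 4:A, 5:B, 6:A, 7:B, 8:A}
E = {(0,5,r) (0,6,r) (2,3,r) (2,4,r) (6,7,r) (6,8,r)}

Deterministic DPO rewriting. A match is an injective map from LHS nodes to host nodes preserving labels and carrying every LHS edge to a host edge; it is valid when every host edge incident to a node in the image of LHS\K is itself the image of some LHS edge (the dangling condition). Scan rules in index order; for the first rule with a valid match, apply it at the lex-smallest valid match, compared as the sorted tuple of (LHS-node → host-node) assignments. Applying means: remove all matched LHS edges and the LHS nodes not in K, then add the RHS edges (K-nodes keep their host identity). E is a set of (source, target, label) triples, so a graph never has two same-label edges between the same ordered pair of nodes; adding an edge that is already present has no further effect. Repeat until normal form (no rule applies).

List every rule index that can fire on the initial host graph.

R0: no valid match — LHS pattern not found
R1: 2 valid matches — {0↦2, 1↦3, 2↦4}, {0↦6, 1↦7, 2↦8}

Answer: [R1]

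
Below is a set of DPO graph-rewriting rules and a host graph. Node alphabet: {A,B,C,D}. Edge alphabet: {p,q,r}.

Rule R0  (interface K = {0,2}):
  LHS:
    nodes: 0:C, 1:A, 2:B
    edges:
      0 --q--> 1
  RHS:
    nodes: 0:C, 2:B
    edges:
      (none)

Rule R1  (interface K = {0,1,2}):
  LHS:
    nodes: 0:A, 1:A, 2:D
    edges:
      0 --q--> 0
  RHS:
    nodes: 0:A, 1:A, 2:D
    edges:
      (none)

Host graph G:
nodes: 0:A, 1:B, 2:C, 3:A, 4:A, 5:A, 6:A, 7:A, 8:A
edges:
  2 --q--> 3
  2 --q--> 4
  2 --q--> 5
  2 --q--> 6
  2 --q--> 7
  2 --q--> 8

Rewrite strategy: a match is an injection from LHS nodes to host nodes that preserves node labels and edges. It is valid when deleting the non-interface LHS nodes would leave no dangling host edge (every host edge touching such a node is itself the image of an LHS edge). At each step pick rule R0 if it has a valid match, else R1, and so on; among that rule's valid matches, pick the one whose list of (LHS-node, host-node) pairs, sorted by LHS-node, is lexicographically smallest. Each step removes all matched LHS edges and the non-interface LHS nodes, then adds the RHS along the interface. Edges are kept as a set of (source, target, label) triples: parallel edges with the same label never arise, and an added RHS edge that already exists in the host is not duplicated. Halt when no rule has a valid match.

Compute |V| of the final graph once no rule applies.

Answer: 3

Derivation:
[0] host  ⇒  9 nodes, 6 edges  {2-q->3 2-q->4 2-q->5 2-q->6 2-q->7 2-q->8}
[1] R0 @ {0↦2, 1↦3, 2↦1}  ⇒  8 nodes, 5 edges  {2-q->4 2-q->5 2-q->6 2-q->7 2-q->8}
[2] R0 @ {0↦2, 1↦4, 2↦1}  ⇒  7 nodes, 4 edges  {2-q->5 2-q->6 2-q->7 2-q->8}
[3] R0 @ {0↦2, 1↦5, 2↦1}  ⇒  6 nodes, 3 edges  {2-q->6 2-q->7 2-q->8}
[4] R0 @ {0↦2, 1↦6, 2↦1}  ⇒  5 nodes, 2 edges  {2-q->7 2-q->8}
[5] R0 @ {0↦2, 1↦7, 2↦1}  ⇒  4 nodes, 1 edges  {2-q->8}
[6] R0 @ {0↦2, 1↦8, 2↦1}  ⇒  3 nodes, 0 edges  {∅}
final graph: no rule applies after step 6
NF nodes: {0:A, 1:B, 2:C}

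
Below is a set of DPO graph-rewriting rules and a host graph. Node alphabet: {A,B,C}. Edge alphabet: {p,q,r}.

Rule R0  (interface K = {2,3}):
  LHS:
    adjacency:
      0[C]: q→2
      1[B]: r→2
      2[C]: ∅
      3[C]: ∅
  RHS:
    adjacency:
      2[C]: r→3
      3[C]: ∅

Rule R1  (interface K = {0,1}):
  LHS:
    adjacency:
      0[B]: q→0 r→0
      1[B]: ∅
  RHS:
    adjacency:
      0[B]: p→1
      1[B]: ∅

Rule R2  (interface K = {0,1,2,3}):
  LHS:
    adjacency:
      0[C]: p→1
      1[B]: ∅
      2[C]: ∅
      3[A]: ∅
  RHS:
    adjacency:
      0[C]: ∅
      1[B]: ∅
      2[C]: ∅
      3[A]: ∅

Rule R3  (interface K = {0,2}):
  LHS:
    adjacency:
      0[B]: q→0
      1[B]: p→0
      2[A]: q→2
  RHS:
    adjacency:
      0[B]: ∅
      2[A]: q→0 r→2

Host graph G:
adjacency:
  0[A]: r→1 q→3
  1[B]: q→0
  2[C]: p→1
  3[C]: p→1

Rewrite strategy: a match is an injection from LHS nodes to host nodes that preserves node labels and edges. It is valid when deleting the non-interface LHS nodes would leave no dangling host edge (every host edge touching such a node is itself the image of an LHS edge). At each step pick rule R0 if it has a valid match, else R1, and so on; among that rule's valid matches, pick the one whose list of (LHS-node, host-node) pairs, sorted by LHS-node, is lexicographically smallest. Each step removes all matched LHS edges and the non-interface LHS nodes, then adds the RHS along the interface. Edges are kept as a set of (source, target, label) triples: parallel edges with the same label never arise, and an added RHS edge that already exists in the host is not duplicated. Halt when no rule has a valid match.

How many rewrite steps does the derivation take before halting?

start.  V:4 E:5  edges: 0-r->1 0-q->3 1-q->0 2-p->1 3-p->1
1. fire R2 via {0↦2, 1↦1, 2↦3, 3↦0}  →  V:4 E:4  edges: 0-r->1 0-q->3 1-q->0 3-p->1
2. fire R2 via {0↦3, 1↦1, 2↦2, 3↦0}  →  V:4 E:3  edges: 0-r->1 0-q->3 1-q->0
halt: no rule applies after step 2

Answer: 2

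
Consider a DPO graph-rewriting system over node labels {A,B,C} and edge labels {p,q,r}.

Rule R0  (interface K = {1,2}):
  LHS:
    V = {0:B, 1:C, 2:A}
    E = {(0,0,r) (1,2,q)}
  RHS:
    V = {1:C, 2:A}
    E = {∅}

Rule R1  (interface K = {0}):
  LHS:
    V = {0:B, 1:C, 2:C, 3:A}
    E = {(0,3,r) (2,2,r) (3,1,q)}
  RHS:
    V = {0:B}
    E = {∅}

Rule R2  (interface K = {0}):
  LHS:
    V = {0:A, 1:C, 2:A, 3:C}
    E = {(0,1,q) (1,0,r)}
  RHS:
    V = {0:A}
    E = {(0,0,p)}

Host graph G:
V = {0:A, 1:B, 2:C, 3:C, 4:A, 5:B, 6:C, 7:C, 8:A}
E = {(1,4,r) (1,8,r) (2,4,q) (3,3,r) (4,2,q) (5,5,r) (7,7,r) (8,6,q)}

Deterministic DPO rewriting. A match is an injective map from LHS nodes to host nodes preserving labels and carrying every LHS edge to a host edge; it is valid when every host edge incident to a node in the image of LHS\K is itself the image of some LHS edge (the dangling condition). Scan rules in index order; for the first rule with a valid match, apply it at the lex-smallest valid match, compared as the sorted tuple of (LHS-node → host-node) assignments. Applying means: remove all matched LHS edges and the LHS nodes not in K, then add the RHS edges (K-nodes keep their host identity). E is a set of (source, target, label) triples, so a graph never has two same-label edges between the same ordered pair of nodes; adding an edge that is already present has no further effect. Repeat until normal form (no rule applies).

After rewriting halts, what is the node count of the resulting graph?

Answer: 2

Rewrite trace:
start.  V:9 E:8  edges: 1-r->4 1-r->8 2-q->4 3-r->3 4-q->2 5-r->5 7-r->7 8-q->6
1. fire R0 via {0↦5, 1↦2, 2↦4}  →  V:8 E:6  edges: 1-r->4 1-r->8 3-r->3 4-q->2 7-r->7 8-q->6
2. fire R1 via {0↦1, 1↦2, 2↦3, 3↦4}  →  V:5 E:3  edges: 1-r->8 7-r->7 8-q->6
3. fire R1 via {0↦1, 1↦6, 2↦7, 3↦8}  →  V:2 E:0  edges: ∅
normal form: no rule applies after step 3
NF nodes: {0:A, 1:B}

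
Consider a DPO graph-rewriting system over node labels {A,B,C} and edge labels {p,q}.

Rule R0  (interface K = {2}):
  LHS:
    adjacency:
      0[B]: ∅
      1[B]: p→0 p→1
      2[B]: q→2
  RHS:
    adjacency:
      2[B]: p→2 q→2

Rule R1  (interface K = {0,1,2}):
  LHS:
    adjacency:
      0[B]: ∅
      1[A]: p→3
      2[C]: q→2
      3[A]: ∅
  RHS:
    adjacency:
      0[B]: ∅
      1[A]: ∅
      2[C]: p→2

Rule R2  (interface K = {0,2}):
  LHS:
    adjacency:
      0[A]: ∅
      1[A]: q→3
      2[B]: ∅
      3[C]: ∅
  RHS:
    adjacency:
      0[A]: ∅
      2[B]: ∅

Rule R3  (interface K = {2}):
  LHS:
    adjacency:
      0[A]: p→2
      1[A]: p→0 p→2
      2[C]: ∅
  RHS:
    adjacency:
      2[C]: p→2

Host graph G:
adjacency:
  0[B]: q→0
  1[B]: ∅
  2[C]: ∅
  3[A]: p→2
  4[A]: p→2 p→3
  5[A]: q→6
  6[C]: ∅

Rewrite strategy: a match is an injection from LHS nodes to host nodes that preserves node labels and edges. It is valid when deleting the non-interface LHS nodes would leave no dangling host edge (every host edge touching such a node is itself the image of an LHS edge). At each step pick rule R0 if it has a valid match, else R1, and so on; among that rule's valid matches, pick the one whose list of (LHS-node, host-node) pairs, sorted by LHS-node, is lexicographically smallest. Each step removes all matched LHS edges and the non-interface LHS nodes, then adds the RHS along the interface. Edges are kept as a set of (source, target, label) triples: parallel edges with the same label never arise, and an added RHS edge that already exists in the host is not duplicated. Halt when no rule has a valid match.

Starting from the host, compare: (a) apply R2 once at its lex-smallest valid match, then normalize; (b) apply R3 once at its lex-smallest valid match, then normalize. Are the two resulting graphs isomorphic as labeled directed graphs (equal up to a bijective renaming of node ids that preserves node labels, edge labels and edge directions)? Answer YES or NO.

branch R2-first: apply at {0↦3, 1↦5, 2↦0, 3↦6} → |E|=4, then 1 more step(s) → NF |V|=3 |E|=2 V={0:B, 1:B, 2:C} E=0-q->0 2-p->2
branch R3-first: apply at {0↦3, 1↦4, 2↦2} → |E|=3, then 0 more step(s) → NF |V|=5 |E|=3 V={0:B, 1:B, 2:C, 5:A, 6:C} E=0-q->0 2-p->2 5-q->6
graphs not isomorphic

Answer: NO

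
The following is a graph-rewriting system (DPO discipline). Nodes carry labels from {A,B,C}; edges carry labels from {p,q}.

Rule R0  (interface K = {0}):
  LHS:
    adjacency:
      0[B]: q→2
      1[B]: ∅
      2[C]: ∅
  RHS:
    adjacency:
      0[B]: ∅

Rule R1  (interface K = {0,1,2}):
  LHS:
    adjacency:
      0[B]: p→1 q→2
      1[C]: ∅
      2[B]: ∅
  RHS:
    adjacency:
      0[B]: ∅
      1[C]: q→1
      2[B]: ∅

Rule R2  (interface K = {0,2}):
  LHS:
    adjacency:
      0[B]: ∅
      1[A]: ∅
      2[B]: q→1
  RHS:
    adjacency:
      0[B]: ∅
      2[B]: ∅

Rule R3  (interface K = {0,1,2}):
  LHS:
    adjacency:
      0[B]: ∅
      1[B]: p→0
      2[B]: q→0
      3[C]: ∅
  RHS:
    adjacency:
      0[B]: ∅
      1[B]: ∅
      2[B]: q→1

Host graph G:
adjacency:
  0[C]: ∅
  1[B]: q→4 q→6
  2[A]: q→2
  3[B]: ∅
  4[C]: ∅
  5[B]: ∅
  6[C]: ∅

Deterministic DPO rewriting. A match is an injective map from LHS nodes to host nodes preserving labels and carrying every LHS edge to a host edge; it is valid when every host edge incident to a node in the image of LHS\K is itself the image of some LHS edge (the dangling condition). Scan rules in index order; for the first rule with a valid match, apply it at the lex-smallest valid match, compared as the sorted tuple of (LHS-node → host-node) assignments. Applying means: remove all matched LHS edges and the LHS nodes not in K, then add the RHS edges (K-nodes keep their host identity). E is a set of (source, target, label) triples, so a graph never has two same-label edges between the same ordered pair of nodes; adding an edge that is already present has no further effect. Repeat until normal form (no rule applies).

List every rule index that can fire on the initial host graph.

Answer: [R0]

Derivation:
R0: 4 valid matches — {0↦1, 1↦3, 2↦4}, {0↦1, 1↦3, 2↦6}, {0↦1, 1↦5, 2↦4} (+1 more)
R1: no valid match — LHS pattern not found
R2: no valid match — LHS pattern not found
R3: no valid match — LHS pattern not found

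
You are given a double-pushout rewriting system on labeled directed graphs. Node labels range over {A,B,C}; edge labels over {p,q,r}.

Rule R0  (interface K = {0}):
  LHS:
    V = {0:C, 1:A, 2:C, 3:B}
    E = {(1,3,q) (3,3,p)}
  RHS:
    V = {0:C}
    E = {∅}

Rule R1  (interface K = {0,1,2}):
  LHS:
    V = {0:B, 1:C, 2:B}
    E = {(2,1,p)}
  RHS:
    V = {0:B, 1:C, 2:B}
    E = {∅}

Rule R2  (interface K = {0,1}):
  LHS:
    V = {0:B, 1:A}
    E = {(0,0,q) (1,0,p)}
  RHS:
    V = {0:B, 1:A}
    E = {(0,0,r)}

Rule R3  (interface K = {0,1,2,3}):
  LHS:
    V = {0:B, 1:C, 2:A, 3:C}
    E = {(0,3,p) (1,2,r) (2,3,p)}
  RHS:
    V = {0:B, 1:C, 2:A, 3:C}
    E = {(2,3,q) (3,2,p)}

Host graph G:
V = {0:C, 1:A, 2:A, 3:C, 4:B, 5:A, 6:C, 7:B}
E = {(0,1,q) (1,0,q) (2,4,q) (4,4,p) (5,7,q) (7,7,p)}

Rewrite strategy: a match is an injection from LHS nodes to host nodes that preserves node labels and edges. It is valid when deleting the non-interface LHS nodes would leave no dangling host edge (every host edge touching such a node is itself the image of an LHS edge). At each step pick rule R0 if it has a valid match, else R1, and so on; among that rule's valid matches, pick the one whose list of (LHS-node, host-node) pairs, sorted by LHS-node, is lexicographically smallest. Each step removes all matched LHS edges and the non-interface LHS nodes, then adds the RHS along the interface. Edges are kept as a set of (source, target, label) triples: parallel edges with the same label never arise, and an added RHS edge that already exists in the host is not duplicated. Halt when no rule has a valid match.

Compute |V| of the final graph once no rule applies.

initial: |V|=8 |E|=6  E = 0-q->1 1-q->0 2-q->4 4-p->4 5-q->7 7-p->7
step 1: apply R0 at {0↦0, 1↦2, 2↦3, 3↦4}  → |V|=5 |E|=4  E = 0-q->1 1-q->0 5-q->7 7-p->7
step 2: apply R0 at {0↦0, 1↦5, 2↦6, 3↦7}  → |V|=2 |E|=2  E = 0-q->1 1-q->0
final graph: no rule applies after step 2
NF nodes: {0:C, 1:A}

Answer: 2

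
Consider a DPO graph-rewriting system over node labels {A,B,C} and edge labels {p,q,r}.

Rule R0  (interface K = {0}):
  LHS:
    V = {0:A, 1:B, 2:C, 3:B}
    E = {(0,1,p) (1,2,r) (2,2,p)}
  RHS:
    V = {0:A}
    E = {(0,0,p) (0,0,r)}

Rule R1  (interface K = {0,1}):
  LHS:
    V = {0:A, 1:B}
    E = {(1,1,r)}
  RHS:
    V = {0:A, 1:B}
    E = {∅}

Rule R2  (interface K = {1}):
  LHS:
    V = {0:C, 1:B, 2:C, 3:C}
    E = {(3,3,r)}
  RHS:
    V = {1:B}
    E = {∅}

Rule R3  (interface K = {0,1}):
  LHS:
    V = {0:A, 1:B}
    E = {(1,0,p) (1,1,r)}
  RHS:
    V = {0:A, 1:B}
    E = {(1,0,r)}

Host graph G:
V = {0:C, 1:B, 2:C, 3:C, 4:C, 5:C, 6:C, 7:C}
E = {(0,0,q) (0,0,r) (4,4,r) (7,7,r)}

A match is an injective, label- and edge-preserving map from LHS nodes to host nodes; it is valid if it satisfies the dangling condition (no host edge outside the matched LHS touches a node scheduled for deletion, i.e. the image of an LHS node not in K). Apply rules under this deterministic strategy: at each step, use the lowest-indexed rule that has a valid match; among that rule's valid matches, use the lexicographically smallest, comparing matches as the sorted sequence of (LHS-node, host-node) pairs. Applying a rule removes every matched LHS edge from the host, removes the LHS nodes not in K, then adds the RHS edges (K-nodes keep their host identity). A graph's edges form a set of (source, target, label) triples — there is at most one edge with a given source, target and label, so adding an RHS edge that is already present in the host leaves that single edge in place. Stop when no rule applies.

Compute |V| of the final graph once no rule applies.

Answer: 2

Rewrite trace:
start.  V:8 E:4  edges: 0-q->0 0-r->0 4-r->4 7-r->7
1. fire R2 via {0↦2, 1↦1, 2↦3, 3↦4}  →  V:5 E:3  edges: 0-q->0 0-r->0 7-r->7
2. fire R2 via {0↦5, 1↦1, 2↦6, 3↦7}  →  V:2 E:2  edges: 0-q->0 0-r->0
halt: no rule applies after step 2
NF nodes: {0:C, 1:B}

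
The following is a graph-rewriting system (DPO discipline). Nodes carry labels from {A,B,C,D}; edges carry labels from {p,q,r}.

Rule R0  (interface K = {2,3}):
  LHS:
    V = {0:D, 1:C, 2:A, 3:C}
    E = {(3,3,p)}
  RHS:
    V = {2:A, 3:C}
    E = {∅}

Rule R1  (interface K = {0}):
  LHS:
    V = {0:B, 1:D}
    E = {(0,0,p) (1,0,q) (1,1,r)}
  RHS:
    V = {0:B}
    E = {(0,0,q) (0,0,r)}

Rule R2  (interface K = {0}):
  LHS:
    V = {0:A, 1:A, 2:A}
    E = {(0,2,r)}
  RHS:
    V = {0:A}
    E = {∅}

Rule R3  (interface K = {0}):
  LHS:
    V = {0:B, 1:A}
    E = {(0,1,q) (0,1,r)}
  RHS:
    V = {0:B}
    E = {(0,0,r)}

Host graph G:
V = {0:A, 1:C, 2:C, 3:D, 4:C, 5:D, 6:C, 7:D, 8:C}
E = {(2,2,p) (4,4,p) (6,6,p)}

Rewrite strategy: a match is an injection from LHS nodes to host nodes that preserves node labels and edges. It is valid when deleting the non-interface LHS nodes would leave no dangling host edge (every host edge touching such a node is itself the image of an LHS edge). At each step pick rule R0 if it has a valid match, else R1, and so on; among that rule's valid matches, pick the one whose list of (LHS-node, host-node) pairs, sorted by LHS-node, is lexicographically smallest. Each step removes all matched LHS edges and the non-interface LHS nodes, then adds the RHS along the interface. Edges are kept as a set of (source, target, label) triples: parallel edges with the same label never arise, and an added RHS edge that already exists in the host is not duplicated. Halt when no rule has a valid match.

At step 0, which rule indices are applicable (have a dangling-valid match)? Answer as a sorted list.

R0: 18 valid matches — {0↦3, 1↦1, 2↦0, 3↦2}, {0↦3, 1↦1, 2↦0, 3↦4}, {0↦3, 1↦1, 2↦0, 3↦6} (+15 more)
R1: no valid match — LHS pattern not found
R2: no valid match — LHS pattern not found
R3: no valid match — LHS pattern not found

Answer: [R0]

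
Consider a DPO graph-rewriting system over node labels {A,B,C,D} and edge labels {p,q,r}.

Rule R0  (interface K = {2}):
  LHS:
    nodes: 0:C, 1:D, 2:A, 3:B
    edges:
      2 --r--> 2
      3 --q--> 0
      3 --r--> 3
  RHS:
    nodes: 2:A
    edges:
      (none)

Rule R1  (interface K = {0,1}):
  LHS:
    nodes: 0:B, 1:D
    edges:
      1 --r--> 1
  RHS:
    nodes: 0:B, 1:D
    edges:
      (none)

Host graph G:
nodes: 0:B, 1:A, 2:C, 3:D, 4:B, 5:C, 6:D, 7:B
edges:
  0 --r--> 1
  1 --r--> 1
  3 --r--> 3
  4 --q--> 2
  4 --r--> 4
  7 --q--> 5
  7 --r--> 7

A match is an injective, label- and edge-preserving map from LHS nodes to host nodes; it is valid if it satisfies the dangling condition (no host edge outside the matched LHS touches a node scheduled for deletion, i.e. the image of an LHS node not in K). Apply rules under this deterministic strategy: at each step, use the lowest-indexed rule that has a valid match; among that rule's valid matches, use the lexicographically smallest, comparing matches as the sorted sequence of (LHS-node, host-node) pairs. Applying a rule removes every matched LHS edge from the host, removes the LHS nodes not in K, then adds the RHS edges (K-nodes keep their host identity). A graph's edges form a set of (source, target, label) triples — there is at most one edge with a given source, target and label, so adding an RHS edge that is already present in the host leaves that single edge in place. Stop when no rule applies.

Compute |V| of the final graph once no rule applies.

initial: |V|=8 |E|=7  E = 0-r->1 1-r->1 3-r->3 4-q->2 4-r->4 7-q->5 7-r->7
step 1: apply R0 at {0↦2, 1↦6, 2↦1, 3↦4}  → |V|=5 |E|=4  E = 0-r->1 3-r->3 7-q->5 7-r->7
step 2: apply R1 at {0↦0, 1↦3}  → |V|=5 |E|=3  E = 0-r->1 7-q->5 7-r->7
normal form: no rule applies after step 2
NF nodes: {0:B, 1:A, 3:D, 5:C, 7:B}

Answer: 5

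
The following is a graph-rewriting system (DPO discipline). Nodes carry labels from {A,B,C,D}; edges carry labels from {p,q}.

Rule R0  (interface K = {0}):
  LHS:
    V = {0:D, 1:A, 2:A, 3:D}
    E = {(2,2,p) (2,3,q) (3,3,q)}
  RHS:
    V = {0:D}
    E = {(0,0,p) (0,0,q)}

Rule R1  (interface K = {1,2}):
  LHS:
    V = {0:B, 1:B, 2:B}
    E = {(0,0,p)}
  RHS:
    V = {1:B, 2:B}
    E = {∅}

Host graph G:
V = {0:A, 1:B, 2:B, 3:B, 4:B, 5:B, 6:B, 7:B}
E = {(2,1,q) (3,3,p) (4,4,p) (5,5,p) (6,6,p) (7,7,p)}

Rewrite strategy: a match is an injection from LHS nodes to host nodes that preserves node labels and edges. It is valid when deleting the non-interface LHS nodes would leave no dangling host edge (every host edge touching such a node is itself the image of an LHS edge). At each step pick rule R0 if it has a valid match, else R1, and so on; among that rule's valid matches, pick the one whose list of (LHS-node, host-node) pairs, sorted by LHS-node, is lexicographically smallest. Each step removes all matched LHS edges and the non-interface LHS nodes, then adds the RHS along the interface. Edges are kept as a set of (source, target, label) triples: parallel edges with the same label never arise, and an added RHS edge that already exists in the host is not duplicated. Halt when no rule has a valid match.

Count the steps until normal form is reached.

Answer: 5

Steps:
[0] host  ⇒  8 nodes, 6 edges  {2-q->1 3-p->3 4-p->4 5-p->5 6-p->6 7-p->7}
[1] R1 @ {0↦3, 1↦1, 2↦2}  ⇒  7 nodes, 5 edges  {2-q->1 4-p->4 5-p->5 6-p->6 7-p->7}
[2] R1 @ {0↦4, 1↦1, 2↦2}  ⇒  6 nodes, 4 edges  {2-q->1 5-p->5 6-p->6 7-p->7}
[3] R1 @ {0↦5, 1↦1, 2↦2}  ⇒  5 nodes, 3 edges  {2-q->1 6-p->6 7-p->7}
[4] R1 @ {0↦6, 1↦1, 2↦2}  ⇒  4 nodes, 2 edges  {2-q->1 7-p->7}
[5] R1 @ {0↦7, 1↦1, 2↦2}  ⇒  3 nodes, 1 edges  {2-q->1}
final graph: no rule applies after step 5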